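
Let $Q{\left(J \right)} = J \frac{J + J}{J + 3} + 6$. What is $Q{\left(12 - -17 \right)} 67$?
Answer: $\frac{62779}{16} \approx 3923.7$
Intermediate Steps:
$Q{\left(J \right)} = 6 + \frac{2 J^{2}}{3 + J}$ ($Q{\left(J \right)} = J \frac{2 J}{3 + J} + 6 = \frac{2 J^{2}}{3 + J} + 6 = 6 + \frac{2 J^{2}}{3 + J}$)
$Q{\left(12 - -17 \right)} 67 = \frac{2 \left(9 + \left(12 - -17\right)^{2} + 3 \left(12 - -17\right)\right)}{3 + \left(12 - -17\right)} 67 = \frac{2 \left(9 + \left(12 + 17\right)^{2} + 3 \left(12 + 17\right)\right)}{3 + \left(12 + 17\right)} 67 = \frac{2 \left(9 + 29^{2} + 3 \cdot 29\right)}{3 + 29} \cdot 67 = \frac{2 \left(9 + 841 + 87\right)}{32} \cdot 67 = 2 \cdot \frac{1}{32} \cdot 937 \cdot 67 = \frac{937}{16} \cdot 67 = \frac{62779}{16}$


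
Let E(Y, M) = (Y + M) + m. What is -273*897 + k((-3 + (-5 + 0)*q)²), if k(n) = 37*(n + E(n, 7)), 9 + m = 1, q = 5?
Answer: -186902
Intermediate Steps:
m = -8 (m = -9 + 1 = -8)
E(Y, M) = -8 + M + Y (E(Y, M) = (Y + M) - 8 = (M + Y) - 8 = -8 + M + Y)
k(n) = -37 + 74*n (k(n) = 37*(n + (-8 + 7 + n)) = 37*(n + (-1 + n)) = 37*(-1 + 2*n) = -37 + 74*n)
-273*897 + k((-3 + (-5 + 0)*q)²) = -273*897 + (-37 + 74*(-3 + (-5 + 0)*5)²) = -244881 + (-37 + 74*(-3 - 5*5)²) = -244881 + (-37 + 74*(-3 - 25)²) = -244881 + (-37 + 74*(-28)²) = -244881 + (-37 + 74*784) = -244881 + (-37 + 58016) = -244881 + 57979 = -186902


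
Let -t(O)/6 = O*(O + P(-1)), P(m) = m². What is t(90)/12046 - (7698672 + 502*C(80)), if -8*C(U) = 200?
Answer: -46293537376/6023 ≈ -7.6861e+6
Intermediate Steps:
C(U) = -25 (C(U) = -⅛*200 = -25)
t(O) = -6*O*(1 + O) (t(O) = -6*O*(O + (-1)²) = -6*O*(O + 1) = -6*O*(1 + O))
t(90)/12046 - (7698672 + 502*C(80)) = -6*90*(1 + 90)/12046 - 502/(1/(15336 - 25)) = -6*90*91*(1/12046) - 502/(1/15311) = -49140*1/12046 - 502/1/15311 = -24570/6023 - 502*15311 = -24570/6023 - 7686122 = -46293537376/6023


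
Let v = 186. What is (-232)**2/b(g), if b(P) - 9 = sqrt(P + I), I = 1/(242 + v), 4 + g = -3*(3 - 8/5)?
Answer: 1036650240/190883 - 107648*I*sqrt(9385505)/190883 ≈ 5430.8 - 1727.7*I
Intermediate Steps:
g = -41/5 (g = -4 - 3*(3 - 8/5) = -4 - 3*7/5 = -4 - 21/5 = -41/5 ≈ -8.2000)
I = 1/428 (I = 1/(242 + 186) = 1/428 ≈ 0.0023364)
b(P) = 9 + sqrt(1/428 + P) (b(P) = 9 + sqrt(P + 1/428) = 9 + sqrt(1/428 + P))
(-232)**2/b(g) = (-232)**2/(9 + sqrt(107 + 45796*(-41/5))/214) = 53824/(9 + sqrt(107 - 1877636/5)/214) = 53824/(9 + sqrt(-1877101/5)/214) = 53824/(9 + (I*sqrt(9385505)/5)/214) = 53824/(9 + I*sqrt(9385505)/1070)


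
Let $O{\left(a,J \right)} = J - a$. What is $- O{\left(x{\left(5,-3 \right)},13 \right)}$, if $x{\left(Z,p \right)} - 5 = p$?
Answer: $-11$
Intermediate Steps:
$x{\left(Z,p \right)} = 5 + p$
$- O{\left(x{\left(5,-3 \right)},13 \right)} = - (13 - \left(5 - 3\right)) = - (13 - 2) = \left(-1\right) 11 = -11$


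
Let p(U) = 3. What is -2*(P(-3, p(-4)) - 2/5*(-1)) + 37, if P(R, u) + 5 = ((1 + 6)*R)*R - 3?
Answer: -369/5 ≈ -73.800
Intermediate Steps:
P(R, u) = -8 + 7*R² (P(R, u) = -5 + (((1 + 6)*R)*R - 3) = -5 + ((7*R)*R - 3) = -5 + (7*R² - 3) = -5 + (-3 + 7*R²) = -8 + 7*R²)
-2*(P(-3, p(-4)) - 2/5*(-1)) + 37 = -2*((-8 + 7*(-3)²) - 2/5*(-1)) + 37 = -2*((-8 + 7*9) - 2*⅕*(-1)) + 37 = -2*((-8 + 63) - ⅖*(-1)) + 37 = -2*(55 + ⅖) + 37 = -2*277/5 + 37 = -554/5 + 37 = -369/5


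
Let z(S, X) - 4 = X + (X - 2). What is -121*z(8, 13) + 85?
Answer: -3303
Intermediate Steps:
z(S, X) = 2 + 2*X (z(S, X) = 4 + (X + (X - 2)) = 4 + (X + (-2 + X)) = 4 + (-2 + 2*X) = 2 + 2*X)
-121*z(8, 13) + 85 = -121*(2 + 2*13) + 85 = -121*(2 + 26) + 85 = -121*28 + 85 = -3388 + 85 = -3303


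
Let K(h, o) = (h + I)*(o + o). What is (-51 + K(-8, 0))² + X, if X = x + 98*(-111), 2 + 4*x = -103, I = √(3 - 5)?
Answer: -33213/4 ≈ -8303.3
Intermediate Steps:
I = I*√2 (I = √(-2) = I*√2 ≈ 1.4142*I)
x = -105/4 (x = -½ + (¼)*(-103) = -½ - 103/4 = -105/4 ≈ -26.250)
K(h, o) = 2*o*(h + I*√2) (K(h, o) = (h + I*√2)*(o + o) = (h + I*√2)*(2*o) = 2*o*(h + I*√2))
X = -43617/4 (X = -105/4 + 98*(-111) = -105/4 - 10878 = -43617/4 ≈ -10904.)
(-51 + K(-8, 0))² + X = (-51 + 2*0*(-8 + I*√2))² - 43617/4 = (-51 + 0)² - 43617/4 = (-51)² - 43617/4 = 2601 - 43617/4 = -33213/4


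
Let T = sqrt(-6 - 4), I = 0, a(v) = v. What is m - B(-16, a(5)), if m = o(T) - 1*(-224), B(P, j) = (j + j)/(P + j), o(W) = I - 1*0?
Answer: 2474/11 ≈ 224.91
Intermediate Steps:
T = I*sqrt(10) (T = sqrt(-10) = I*sqrt(10) ≈ 3.1623*I)
o(W) = 0 (o(W) = 0 - 1*0 = 0 + 0 = 0)
B(P, j) = 2*j/(P + j) (B(P, j) = (2*j)/(P + j) = 2*j/(P + j))
m = 224 (m = 0 - 1*(-224) = 0 + 224 = 224)
m - B(-16, a(5)) = 224 - 2*5/(-16 + 5) = 224 - 2*5/(-11) = 224 - 2*5*(-1)/11 = 224 - 1*(-10/11) = 224 + 10/11 = 2474/11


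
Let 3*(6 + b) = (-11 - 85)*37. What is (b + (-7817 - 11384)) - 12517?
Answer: -32908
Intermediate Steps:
b = -1190 (b = -6 + ((-11 - 85)*37)/3 = -6 + (-96*37)/3 = -6 + (⅓)*(-3552) = -6 - 1184 = -1190)
(b + (-7817 - 11384)) - 12517 = (-1190 + (-7817 - 11384)) - 12517 = (-1190 - 19201) - 12517 = -20391 - 12517 = -32908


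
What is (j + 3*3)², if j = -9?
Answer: 0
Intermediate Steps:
(j + 3*3)² = (-9 + 3*3)² = (-9 + 9)² = 0² = 0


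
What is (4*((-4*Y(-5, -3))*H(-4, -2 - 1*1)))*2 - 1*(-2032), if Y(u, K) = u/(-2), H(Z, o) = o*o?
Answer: 1312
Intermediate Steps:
H(Z, o) = o²
Y(u, K) = -u/2 (Y(u, K) = u*(-½) = -u/2)
(4*((-4*Y(-5, -3))*H(-4, -2 - 1*1)))*2 - 1*(-2032) = (4*((-(-2)*(-5))*(-2 - 1*1)²))*2 - 1*(-2032) = (4*((-4*5/2)*(-2 - 1)²))*2 + 2032 = (4*(-10*(-3)²))*2 + 2032 = (4*(-10*9))*2 + 2032 = (4*(-90))*2 + 2032 = -360*2 + 2032 = -720 + 2032 = 1312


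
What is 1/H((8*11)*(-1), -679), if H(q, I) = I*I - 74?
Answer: 1/460967 ≈ 2.1694e-6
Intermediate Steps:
H(q, I) = -74 + I**2 (H(q, I) = I**2 - 74 = -74 + I**2)
1/H((8*11)*(-1), -679) = 1/(-74 + (-679)**2) = 1/(-74 + 461041) = 1/460967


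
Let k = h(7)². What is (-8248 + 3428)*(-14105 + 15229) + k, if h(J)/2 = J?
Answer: -5417484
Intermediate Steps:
h(J) = 2*J
k = 196 (k = (2*7)² = 14² = 196)
(-8248 + 3428)*(-14105 + 15229) + k = (-8248 + 3428)*(-14105 + 15229) + 196 = -4820*1124 + 196 = -5417680 + 196 = -5417484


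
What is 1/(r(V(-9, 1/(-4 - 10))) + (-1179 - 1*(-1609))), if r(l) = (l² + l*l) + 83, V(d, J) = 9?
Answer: 1/675 ≈ 0.0014815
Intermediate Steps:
r(l) = 83 + 2*l² (r(l) = (l² + l²) + 83 = 2*l² + 83 = 83 + 2*l²)
1/(r(V(-9, 1/(-4 - 10))) + (-1179 - 1*(-1609))) = 1/((83 + 2*9²) + (-1179 - 1*(-1609))) = 1/((83 + 2*81) + (-1179 + 1609)) = 1/((83 + 162) + 430) = 1/(245 + 430) = 1/675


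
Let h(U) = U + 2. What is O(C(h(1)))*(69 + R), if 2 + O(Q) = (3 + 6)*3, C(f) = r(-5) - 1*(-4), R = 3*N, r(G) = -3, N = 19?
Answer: 3150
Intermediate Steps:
h(U) = 2 + U
R = 57 (R = 3*19 = 57)
C(f) = 1 (C(f) = -3 - 1*(-4) = -3 + 4 = 1)
O(Q) = 25 (O(Q) = -2 + (3 + 6)*3 = -2 + 9*3 = -2 + 27 = 25)
O(C(h(1)))*(69 + R) = 25*(69 + 57) = 25*126 = 3150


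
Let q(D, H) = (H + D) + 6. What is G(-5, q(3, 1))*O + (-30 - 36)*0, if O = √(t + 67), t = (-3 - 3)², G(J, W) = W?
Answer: 10*√103 ≈ 101.49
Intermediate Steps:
q(D, H) = 6 + D + H (q(D, H) = (D + H) + 6 = 6 + D + H)
t = 36 (t = (-6)² = 36)
O = √103 (O = √(36 + 67) = √103 ≈ 10.149)
G(-5, q(3, 1))*O + (-30 - 36)*0 = (6 + 3 + 1)*√103 + (-30 - 36)*0 = 10*√103 - 66*0 = 10*√103 + 0 = 10*√103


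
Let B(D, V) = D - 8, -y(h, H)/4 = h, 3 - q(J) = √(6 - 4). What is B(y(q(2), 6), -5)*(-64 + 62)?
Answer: 40 - 8*√2 ≈ 28.686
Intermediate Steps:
q(J) = 3 - √2 (q(J) = 3 - √(6 - 4) = 3 - √2)
y(h, H) = -4*h
B(D, V) = -8 + D
B(y(q(2), 6), -5)*(-64 + 62) = (-8 - 4*(3 - √2))*(-64 + 62) = (-8 + (-12 + 4*√2))*(-2) = (-20 + 4*√2)*(-2) = 40 - 8*√2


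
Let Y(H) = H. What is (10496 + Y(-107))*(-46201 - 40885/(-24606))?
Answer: -3936672329423/8202 ≈ -4.7996e+8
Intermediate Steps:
(10496 + Y(-107))*(-46201 - 40885/(-24606)) = (10496 - 107)*(-46201 - 40885/(-24606)) = 10389*(-46201 - 40885*(-1/24606)) = 10389*(-46201 + 40885/24606) = 10389*(-1136780921/24606) = -3936672329423/8202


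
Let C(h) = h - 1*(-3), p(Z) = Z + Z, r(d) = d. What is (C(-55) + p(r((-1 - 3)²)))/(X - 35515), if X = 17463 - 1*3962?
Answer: 10/11007 ≈ 0.00090851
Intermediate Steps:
X = 13501 (X = 17463 - 3962 = 13501)
p(Z) = 2*Z
C(h) = 3 + h (C(h) = h + 3 = 3 + h)
(C(-55) + p(r((-1 - 3)²)))/(X - 35515) = ((3 - 55) + 2*(-1 - 3)²)/(13501 - 35515) = (-52 + 2*(-4)²)/(-22014) = (-52 + 2*16)*(-1/22014) = (-52 + 32)*(-1/22014) = -20*(-1/22014) = 10/11007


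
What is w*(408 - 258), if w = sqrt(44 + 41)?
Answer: 150*sqrt(85) ≈ 1382.9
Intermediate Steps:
w = sqrt(85) ≈ 9.2195
w*(408 - 258) = sqrt(85)*(408 - 258) = sqrt(85)*150 = 150*sqrt(85)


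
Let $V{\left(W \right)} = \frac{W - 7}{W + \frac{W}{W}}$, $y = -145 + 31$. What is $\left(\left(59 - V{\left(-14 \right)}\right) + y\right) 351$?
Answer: $-19872$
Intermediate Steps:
$y = -114$
$V{\left(W \right)} = \frac{-7 + W}{1 + W}$ ($V{\left(W \right)} = \frac{-7 + W}{W + 1} = \frac{-7 + W}{1 + W}$)
$\left(\left(59 - V{\left(-14 \right)}\right) + y\right) 351 = \left(\left(59 - \frac{-7 - 14}{1 - 14}\right) - 114\right) 351 = \left(\left(59 - \frac{1}{-13} \left(-21\right)\right) - 114\right) 351 = \left(\left(59 - \left(- \frac{1}{13}\right) \left(-21\right)\right) - 114\right) 351 = \left(\left(59 - \frac{21}{13}\right) - 114\right) 351 = \left(\frac{746}{13} - 114\right) 351 = \left(- \frac{736}{13}\right) 351 = -19872$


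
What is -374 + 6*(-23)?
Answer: -512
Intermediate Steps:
-374 + 6*(-23) = -374 - 138 = -512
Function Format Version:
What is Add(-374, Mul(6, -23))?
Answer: -512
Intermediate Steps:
Add(-374, Mul(6, -23)) = Add(-374, -138) = -512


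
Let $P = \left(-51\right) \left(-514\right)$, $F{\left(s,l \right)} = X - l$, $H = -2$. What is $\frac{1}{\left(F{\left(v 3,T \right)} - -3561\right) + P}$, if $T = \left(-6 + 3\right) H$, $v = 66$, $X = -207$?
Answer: $\frac{1}{29562} \approx 3.3827 \cdot 10^{-5}$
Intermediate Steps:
$T = 6$ ($T = \left(-6 + 3\right) \left(-2\right) = \left(-3\right) \left(-2\right) = 6$)
$F{\left(s,l \right)} = -207 - l$
$P = 26214$
$\frac{1}{\left(F{\left(v 3,T \right)} - -3561\right) + P} = \frac{1}{\left(\left(-207 - 6\right) - -3561\right) + 26214} = \frac{1}{\left(\left(-207 - 6\right) + 3561\right) + 26214} = \frac{1}{\left(-213 + 3561\right) + 26214} = \frac{1}{3348 + 26214} = \frac{1}{29562}$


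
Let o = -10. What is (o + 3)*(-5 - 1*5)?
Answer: 70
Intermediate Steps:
(o + 3)*(-5 - 1*5) = (-10 + 3)*(-5 - 1*5) = -7*(-5 - 5) = -7*(-10) = 70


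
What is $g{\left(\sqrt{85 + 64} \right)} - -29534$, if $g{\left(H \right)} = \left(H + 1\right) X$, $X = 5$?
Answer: $29539 + 5 \sqrt{149} \approx 29600.0$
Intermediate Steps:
$g{\left(H \right)} = 5 + 5 H$ ($g{\left(H \right)} = \left(H + 1\right) 5 = \left(1 + H\right) 5 = 5 + 5 H$)
$g{\left(\sqrt{85 + 64} \right)} - -29534 = \left(5 + 5 \sqrt{85 + 64}\right) - -29534 = \left(5 + 5 \sqrt{149}\right) + 29534 = 29539 + 5 \sqrt{149}$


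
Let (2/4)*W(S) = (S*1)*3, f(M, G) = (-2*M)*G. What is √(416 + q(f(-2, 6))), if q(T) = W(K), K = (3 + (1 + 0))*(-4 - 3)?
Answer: 2*√62 ≈ 15.748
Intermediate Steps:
f(M, G) = -2*G*M
K = -28 (K = (3 + 1)*(-7) = 4*(-7) = -28)
W(S) = 6*S (W(S) = 2*((S*1)*3) = 2*(S*3) = 2*(3*S) = 6*S)
q(T) = -168 (q(T) = 6*(-28) = -168)
√(416 + q(f(-2, 6))) = √(416 - 168) = √248 = 2*√62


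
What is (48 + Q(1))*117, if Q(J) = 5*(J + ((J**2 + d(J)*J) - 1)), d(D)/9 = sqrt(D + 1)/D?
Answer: 6201 + 5265*sqrt(2) ≈ 13647.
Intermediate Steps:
d(D) = 9*sqrt(1 + D)/D (d(D) = 9*(sqrt(D + 1)/D) = 9*(sqrt(1 + D)/D) = 9*sqrt(1 + D)/D)
Q(J) = -5 + 5*J + 5*J**2 + 45*sqrt(1 + J) (Q(J) = 5*(J + ((J**2 + (9*sqrt(1 + J)/J)*J) - 1)) = 5*(J + ((J**2 + 9*sqrt(1 + J)) - 1)) = 5*(J + (-1 + J**2 + 9*sqrt(1 + J))) = 5*(-1 + J + J**2 + 9*sqrt(1 + J)) = -5 + 5*J + 5*J**2 + 45*sqrt(1 + J))
(48 + Q(1))*117 = (48 + (-5 + 5*1 + 5*1**2 + 45*sqrt(1 + 1)))*117 = (48 + (-5 + 5 + 5*1 + 45*sqrt(2)))*117 = (48 + (-5 + 5 + 5 + 45*sqrt(2)))*117 = (48 + (5 + 45*sqrt(2)))*117 = (53 + 45*sqrt(2))*117 = 6201 + 5265*sqrt(2)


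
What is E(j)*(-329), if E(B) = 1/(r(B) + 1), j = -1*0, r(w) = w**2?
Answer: -329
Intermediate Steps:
j = 0
E(B) = 1/(1 + B**2) (E(B) = 1/(B**2 + 1) = 1/(1 + B**2))
E(j)*(-329) = -329/(1 + 0**2) = -329/(1 + 0) = -329/1 = 1*(-329) = -329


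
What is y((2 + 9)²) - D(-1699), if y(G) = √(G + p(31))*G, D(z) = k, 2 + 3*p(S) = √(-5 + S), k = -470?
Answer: 470 + 121*√(1083 + 3*√26)/3 ≈ 1806.7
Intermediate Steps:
p(S) = -⅔ + √(-5 + S)/3
D(z) = -470
y(G) = G*√(-⅔ + G + √26/3) (y(G) = √(G + (-⅔ + √(-5 + 31)/3))*G = √(G + (-⅔ + √26/3))*G = √(-⅔ + G + √26/3)*G = G*√(-⅔ + G + √26/3))
y((2 + 9)²) - D(-1699) = (2 + 9)²*√(-6 + 3*√26 + 9*(2 + 9)²)/3 - 1*(-470) = (⅓)*11²*√(-6 + 3*√26 + 9*11²) + 470 = (⅓)*121*√(-6 + 3*√26 + 9*121) + 470 = (⅓)*121*√(-6 + 3*√26 + 1089) + 470 = (⅓)*121*√(1083 + 3*√26) + 470 = 121*√(1083 + 3*√26)/3 + 470 = 470 + 121*√(1083 + 3*√26)/3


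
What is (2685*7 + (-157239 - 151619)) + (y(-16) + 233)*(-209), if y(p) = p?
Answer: -335416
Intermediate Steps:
(2685*7 + (-157239 - 151619)) + (y(-16) + 233)*(-209) = (2685*7 + (-157239 - 151619)) + (-16 + 233)*(-209) = (18795 - 308858) + 217*(-209) = -290063 - 45353 = -335416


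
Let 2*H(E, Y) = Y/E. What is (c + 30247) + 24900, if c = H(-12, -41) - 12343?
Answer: 1027337/24 ≈ 42806.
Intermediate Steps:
H(E, Y) = Y/(2*E) (H(E, Y) = (Y/E)/2 = Y/(2*E))
c = -296191/24 (c = (½)*(-41)/(-12) - 12343 = (½)*(-41)*(-1/12) - 12343 = 41/24 - 12343 = -296191/24 ≈ -12341.)
(c + 30247) + 24900 = (-296191/24 + 30247) + 24900 = 429737/24 + 24900 = 1027337/24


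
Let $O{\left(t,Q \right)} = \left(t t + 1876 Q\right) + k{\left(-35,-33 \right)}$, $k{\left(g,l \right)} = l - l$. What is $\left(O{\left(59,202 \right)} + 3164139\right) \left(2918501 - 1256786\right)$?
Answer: $5893391890980$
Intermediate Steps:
$k{\left(g,l \right)} = 0$
$O{\left(t,Q \right)} = t^{2} + 1876 Q$ ($O{\left(t,Q \right)} = \left(t t + 1876 Q\right) + 0 = \left(t^{2} + 1876 Q\right) + 0 = t^{2} + 1876 Q$)
$\left(O{\left(59,202 \right)} + 3164139\right) \left(2918501 - 1256786\right) = \left(\left(59^{2} + 1876 \cdot 202\right) + 3164139\right) \left(2918501 - 1256786\right) = \left(\left(3481 + 378952\right) + 3164139\right) 1661715 = \left(382433 + 3164139\right) 1661715 = 3546572 \cdot 1661715 = 5893391890980$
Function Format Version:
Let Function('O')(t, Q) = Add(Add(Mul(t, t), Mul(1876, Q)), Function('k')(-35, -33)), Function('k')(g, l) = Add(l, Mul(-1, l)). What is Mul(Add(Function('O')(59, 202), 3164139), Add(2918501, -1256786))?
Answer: 5893391890980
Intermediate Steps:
Function('k')(g, l) = 0
Function('O')(t, Q) = Add(Pow(t, 2), Mul(1876, Q)) (Function('O')(t, Q) = Add(Add(Mul(t, t), Mul(1876, Q)), 0) = Add(Add(Pow(t, 2), Mul(1876, Q)), 0) = Add(Pow(t, 2), Mul(1876, Q)))
Mul(Add(Function('O')(59, 202), 3164139), Add(2918501, -1256786)) = Mul(Add(Add(Pow(59, 2), Mul(1876, 202)), 3164139), Add(2918501, -1256786)) = Mul(Add(Add(3481, 378952), 3164139), 1661715) = Mul(Add(382433, 3164139), 1661715) = Mul(3546572, 1661715) = 5893391890980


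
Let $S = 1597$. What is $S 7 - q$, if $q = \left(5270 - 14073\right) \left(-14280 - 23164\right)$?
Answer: $-329608353$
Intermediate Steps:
$q = 329619532$ ($q = \left(-8803\right) \left(-37444\right) = 329619532$)
$S 7 - q = 1597 \cdot 7 - 329619532 = 11179 - 329619532 = -329608353$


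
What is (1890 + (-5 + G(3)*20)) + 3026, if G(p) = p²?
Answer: 5091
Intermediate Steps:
(1890 + (-5 + G(3)*20)) + 3026 = (1890 + (-5 + 3²*20)) + 3026 = (1890 + (-5 + 9*20)) + 3026 = (1890 + (-5 + 180)) + 3026 = (1890 + 175) + 3026 = 2065 + 3026 = 5091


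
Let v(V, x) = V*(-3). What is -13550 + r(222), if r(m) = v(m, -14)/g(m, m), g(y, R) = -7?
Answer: -94184/7 ≈ -13455.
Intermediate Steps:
v(V, x) = -3*V
r(m) = 3*m/7 (r(m) = -3*m/(-7) = -3*m*(-1/7) = 3*m/7)
-13550 + r(222) = -13550 + (3/7)*222 = -13550 + 666/7 = -94184/7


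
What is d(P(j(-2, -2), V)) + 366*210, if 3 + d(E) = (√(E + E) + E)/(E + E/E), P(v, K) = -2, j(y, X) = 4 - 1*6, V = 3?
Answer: 76859 - 2*I ≈ 76859.0 - 2.0*I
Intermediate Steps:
j(y, X) = -2 (j(y, X) = 4 - 6 = -2)
d(E) = -3 + (E + √2*√E)/(1 + E) (d(E) = -3 + (√(E + E) + E)/(E + E/E) = -3 + (√(2*E) + E)/(E + 1) = -3 + (√2*√E + E)/(1 + E) = -3 + (E + √2*√E)/(1 + E))
d(P(j(-2, -2), V)) + 366*210 = (-3 - 2*(-2) + √2*√(-2))/(1 - 2) + 366*210 = (-3 + 4 + √2*(I*√2))/(-1) + 76860 = -(-3 + 4 + 2*I) + 76860 = -(1 + 2*I) + 76860 = (-1 - 2*I) + 76860 = 76859 - 2*I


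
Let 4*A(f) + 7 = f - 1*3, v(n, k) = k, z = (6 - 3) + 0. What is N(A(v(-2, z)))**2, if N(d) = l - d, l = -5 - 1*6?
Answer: 1369/16 ≈ 85.563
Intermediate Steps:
z = 3 (z = 3 + 0 = 3)
A(f) = -5/2 + f/4 (A(f) = -7/4 + (f - 1*3)/4 = -7/4 + (f - 3)/4 = -7/4 + (-3 + f)/4 = -7/4 + (-3/4 + f/4) = -5/2 + f/4)
l = -11 (l = -5 - 6 = -11)
N(d) = -11 - d
N(A(v(-2, z)))**2 = (-11 - (-5/2 + (1/4)*3))**2 = (-11 - (-5/2 + 3/4))**2 = (-11 - 1*(-7/4))**2 = (-11 + 7/4)**2 = (-37/4)**2 = 1369/16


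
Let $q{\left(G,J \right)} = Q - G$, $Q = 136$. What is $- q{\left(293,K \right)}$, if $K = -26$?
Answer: $157$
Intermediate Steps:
$q{\left(G,J \right)} = 136 - G$
$- q{\left(293,K \right)} = - (136 - 293) = \left(-1\right) \left(-157\right) = 157$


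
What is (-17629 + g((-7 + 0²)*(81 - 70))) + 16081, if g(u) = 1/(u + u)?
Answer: -238393/154 ≈ -1548.0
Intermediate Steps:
g(u) = 1/(2*u)
(-17629 + g((-7 + 0²)*(81 - 70))) + 16081 = (-17629 + 1/(2*(((-7 + 0²)*(81 - 70))))) + 16081 = (-17629 + 1/(2*(((-7 + 0)*11)))) + 16081 = (-17629 + 1/(2*((-7*11)))) + 16081 = (-17629 + (½)/(-77)) + 16081 = (-17629 + (½)*(-1/77)) + 16081 = (-17629 - 1/154) + 16081 = -2714867/154 + 16081 = -238393/154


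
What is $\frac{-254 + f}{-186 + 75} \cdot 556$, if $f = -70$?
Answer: $\frac{60048}{37} \approx 1622.9$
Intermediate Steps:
$\frac{-254 + f}{-186 + 75} \cdot 556 = \frac{-254 - 70}{-186 + 75} \cdot 556 = - \frac{324}{-111} \cdot 556 = \left(-324\right) \left(- \frac{1}{111}\right) 556 = \frac{108}{37} \cdot 556 = \frac{60048}{37}$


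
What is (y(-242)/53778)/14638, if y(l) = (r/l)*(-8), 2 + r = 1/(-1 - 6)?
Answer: -5/55563366859 ≈ -8.9987e-11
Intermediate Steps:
r = -15/7 (r = -2 + 1/(-1 - 6) = -2 + 1/(-7) = -2 - 1/7 = -15/7 ≈ -2.1429)
y(l) = 120/(7*l) (y(l) = -15/(7*l)*(-8) = 120/(7*l))
(y(-242)/53778)/14638 = (((120/7)/(-242))/53778)/14638 = (((120/7)*(-1/242))*(1/53778))*(1/14638) = -60/847*1/53778*(1/14638) = -10/7591661*1/14638 = -5/55563366859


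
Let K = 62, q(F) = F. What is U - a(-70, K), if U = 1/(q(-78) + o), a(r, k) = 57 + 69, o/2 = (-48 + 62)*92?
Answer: -314747/2498 ≈ -126.00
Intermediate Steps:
o = 2576 (o = 2*((-48 + 62)*92) = 2*(14*92) = 2*1288 = 2576)
a(r, k) = 126
U = 1/2498 (U = 1/(-78 + 2576) = 1/2498 ≈ 0.00040032)
U - a(-70, K) = 1/2498 - 1*126 = 1/2498 - 126 = -314747/2498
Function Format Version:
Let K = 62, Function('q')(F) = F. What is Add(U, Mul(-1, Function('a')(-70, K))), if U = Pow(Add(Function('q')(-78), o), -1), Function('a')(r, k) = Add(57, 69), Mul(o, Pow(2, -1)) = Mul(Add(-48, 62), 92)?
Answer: Rational(-314747, 2498) ≈ -126.00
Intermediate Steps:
o = 2576 (o = Mul(2, Mul(Add(-48, 62), 92)) = Mul(2, Mul(14, 92)) = Mul(2, 1288) = 2576)
Function('a')(r, k) = 126
U = Rational(1, 2498) (U = Pow(Add(-78, 2576), -1) = Pow(2498, -1) = Rational(1, 2498) ≈ 0.00040032)
Add(U, Mul(-1, Function('a')(-70, K))) = Add(Rational(1, 2498), Mul(-1, 126)) = Add(Rational(1, 2498), -126) = Rational(-314747, 2498)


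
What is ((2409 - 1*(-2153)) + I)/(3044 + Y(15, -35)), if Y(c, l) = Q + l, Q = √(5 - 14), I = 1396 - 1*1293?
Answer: 311933/201202 - 311*I/201202 ≈ 1.5503 - 0.0015457*I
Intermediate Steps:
I = 103 (I = 1396 - 1293 = 103)
Q = 3*I (Q = √(-9) = 3*I ≈ 3.0*I)
Y(c, l) = l + 3*I (Y(c, l) = 3*I + l = l + 3*I)
((2409 - 1*(-2153)) + I)/(3044 + Y(15, -35)) = ((2409 - 1*(-2153)) + 103)/(3044 + (-35 + 3*I)) = ((2409 + 2153) + 103)/(3009 + 3*I) = (4562 + 103)*((3009 - 3*I)/9054090) = 4665*((3009 - 3*I)/9054090) = 311*(3009 - 3*I)/603606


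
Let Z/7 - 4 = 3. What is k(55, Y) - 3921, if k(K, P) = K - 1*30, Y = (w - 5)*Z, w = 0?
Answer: -3896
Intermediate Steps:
Z = 49 (Z = 28 + 7*3 = 28 + 21 = 49)
Y = -245 (Y = (0 - 5)*49 = -5*49 = -245)
k(K, P) = -30 + K (k(K, P) = K - 30 = -30 + K)
k(55, Y) - 3921 = (-30 + 55) - 3921 = 25 - 3921 = -3896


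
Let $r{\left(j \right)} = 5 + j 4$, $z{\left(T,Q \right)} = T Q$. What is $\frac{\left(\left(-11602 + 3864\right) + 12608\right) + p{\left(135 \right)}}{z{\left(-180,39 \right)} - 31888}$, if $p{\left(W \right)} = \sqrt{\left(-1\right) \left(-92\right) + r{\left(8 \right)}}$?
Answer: $- \frac{2435}{19454} - \frac{\sqrt{129}}{38908} \approx -0.12546$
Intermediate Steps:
$z{\left(T,Q \right)} = Q T$
$r{\left(j \right)} = 5 + 4 j$
$p{\left(W \right)} = \sqrt{129}$ ($p{\left(W \right)} = \sqrt{\left(-1\right) \left(-92\right) + \left(5 + 4 \cdot 8\right)} = \sqrt{92 + \left(5 + 32\right)} = \sqrt{92 + 37} = \sqrt{129}$)
$\frac{\left(\left(-11602 + 3864\right) + 12608\right) + p{\left(135 \right)}}{z{\left(-180,39 \right)} - 31888} = \frac{\left(\left(-11602 + 3864\right) + 12608\right) + \sqrt{129}}{39 \left(-180\right) - 31888} = \frac{\left(-7738 + 12608\right) + \sqrt{129}}{-7020 - 31888} = \frac{4870 + \sqrt{129}}{-38908} = \left(4870 + \sqrt{129}\right) \left(- \frac{1}{38908}\right) = - \frac{2435}{19454} - \frac{\sqrt{129}}{38908}$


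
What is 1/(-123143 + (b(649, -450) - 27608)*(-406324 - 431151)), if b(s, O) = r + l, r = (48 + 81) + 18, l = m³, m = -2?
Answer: 1/23004477632 ≈ 4.3470e-11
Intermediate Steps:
l = -8 (l = (-2)³ = -8)
r = 147 (r = 129 + 18 = 147)
b(s, O) = 139 (b(s, O) = 147 - 8 = 139)
1/(-123143 + (b(649, -450) - 27608)*(-406324 - 431151)) = 1/(-123143 + (139 - 27608)*(-406324 - 431151)) = 1/(-123143 - 27469*(-837475)) = 1/(-123143 + 23004600775) = 1/23004477632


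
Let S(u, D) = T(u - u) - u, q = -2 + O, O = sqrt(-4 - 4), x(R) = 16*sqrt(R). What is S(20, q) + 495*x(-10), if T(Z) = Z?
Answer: -20 + 7920*I*sqrt(10) ≈ -20.0 + 25045.0*I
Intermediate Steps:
O = 2*I*sqrt(2) (O = sqrt(-8) = 2*I*sqrt(2) ≈ 2.8284*I)
q = -2 + 2*I*sqrt(2) ≈ -2.0 + 2.8284*I
S(u, D) = -u (S(u, D) = (u - u) - u = 0 - u = -u)
S(20, q) + 495*x(-10) = -1*20 + 495*(16*sqrt(-10)) = -20 + 495*(16*(I*sqrt(10))) = -20 + 495*(16*I*sqrt(10)) = -20 + 7920*I*sqrt(10)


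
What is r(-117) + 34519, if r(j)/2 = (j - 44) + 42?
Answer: 34281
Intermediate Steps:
r(j) = -4 + 2*j (r(j) = 2*((j - 44) + 42) = 2*((-44 + j) + 42) = 2*(-2 + j) = -4 + 2*j)
r(-117) + 34519 = (-4 + 2*(-117)) + 34519 = (-4 - 234) + 34519 = -238 + 34519 = 34281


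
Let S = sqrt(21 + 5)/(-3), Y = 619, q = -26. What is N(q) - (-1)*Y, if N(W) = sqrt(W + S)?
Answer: 619 + sqrt(-234 - 3*sqrt(26))/3 ≈ 619.0 + 5.263*I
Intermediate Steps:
S = -sqrt(26)/3 (S = sqrt(26)*(-1/3) = -sqrt(26)/3 ≈ -1.6997)
N(W) = sqrt(W - sqrt(26)/3)
N(q) - (-1)*Y = sqrt(-3*sqrt(26) + 9*(-26))/3 - (-1)*619 = sqrt(-3*sqrt(26) - 234)/3 - 1*(-619) = sqrt(-234 - 3*sqrt(26))/3 + 619 = 619 + sqrt(-234 - 3*sqrt(26))/3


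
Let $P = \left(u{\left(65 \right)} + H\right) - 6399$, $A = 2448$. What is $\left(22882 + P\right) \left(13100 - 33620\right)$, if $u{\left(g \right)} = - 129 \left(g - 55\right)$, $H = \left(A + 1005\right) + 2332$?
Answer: $-430468560$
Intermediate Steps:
$H = 5785$ ($H = \left(2448 + 1005\right) + 2332 = 3453 + 2332 = 5785$)
$u{\left(g \right)} = 7095 - 129 g$ ($u{\left(g \right)} = - 129 \left(-55 + g\right) = 7095 - 129 g$)
$P = -1904$ ($P = \left(\left(7095 - 8385\right) + 5785\right) - 6399 = \left(-1290 + 5785\right) - 6399 = 4495 - 6399 = -1904$)
$\left(22882 + P\right) \left(13100 - 33620\right) = \left(22882 - 1904\right) \left(13100 - 33620\right) = 20978 \left(-20520\right) = -430468560$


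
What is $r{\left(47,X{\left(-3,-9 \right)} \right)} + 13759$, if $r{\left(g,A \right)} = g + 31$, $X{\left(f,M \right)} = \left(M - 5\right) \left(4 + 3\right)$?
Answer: $13837$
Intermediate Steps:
$X{\left(f,M \right)} = -35 + 7 M$ ($X{\left(f,M \right)} = \left(-5 + M\right) 7 = -35 + 7 M$)
$r{\left(g,A \right)} = 31 + g$
$r{\left(47,X{\left(-3,-9 \right)} \right)} + 13759 = \left(31 + 47\right) + 13759 = 78 + 13759 = 13837$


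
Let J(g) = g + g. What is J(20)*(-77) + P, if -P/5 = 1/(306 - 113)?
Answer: -594445/193 ≈ -3080.0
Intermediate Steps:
P = -5/193 (P = -5/(306 - 113) = -5/193 ≈ -0.025907)
J(g) = 2*g
J(20)*(-77) + P = (2*20)*(-77) - 5/193 = 40*(-77) - 5/193 = -3080 - 5/193 = -594445/193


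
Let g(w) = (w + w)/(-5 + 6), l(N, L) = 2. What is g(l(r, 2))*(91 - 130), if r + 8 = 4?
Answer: -156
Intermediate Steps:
r = -4 (r = -8 + 4 = -4)
g(w) = 2*w (g(w) = (2*w)/1 = (2*w)*1 = 2*w)
g(l(r, 2))*(91 - 130) = (2*2)*(91 - 130) = 4*(-39) = -156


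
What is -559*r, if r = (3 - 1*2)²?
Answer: -559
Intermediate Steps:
r = 1 (r = (3 - 2)² = 1² = 1)
-559*r = -559*1 = -559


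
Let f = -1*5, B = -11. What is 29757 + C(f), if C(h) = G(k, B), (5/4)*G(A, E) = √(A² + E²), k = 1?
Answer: 29757 + 4*√122/5 ≈ 29766.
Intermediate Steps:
f = -5
G(A, E) = 4*√(A² + E²)/5
C(h) = 4*√122/5 (C(h) = 4*√(1² + (-11)²)/5 = 4*√(1 + 121)/5 = 4*√122/5)
29757 + C(f) = 29757 + 4*√122/5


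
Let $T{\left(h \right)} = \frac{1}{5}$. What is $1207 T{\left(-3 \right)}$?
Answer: $\frac{1207}{5} \approx 241.4$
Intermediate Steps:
$T{\left(h \right)} = \frac{1}{5}$
$1207 T{\left(-3 \right)} = 1207 \cdot \frac{1}{5} = \frac{1207}{5}$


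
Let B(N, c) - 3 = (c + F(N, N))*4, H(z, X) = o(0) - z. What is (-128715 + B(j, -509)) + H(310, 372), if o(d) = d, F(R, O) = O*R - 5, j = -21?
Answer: -129314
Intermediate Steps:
F(R, O) = -5 + O*R
H(z, X) = -z (H(z, X) = 0 - z = -z)
B(N, c) = -17 + 4*c + 4*N**2 (B(N, c) = 3 + (c + (-5 + N*N))*4 = 3 + (c + (-5 + N**2))*4 = 3 + (-5 + c + N**2)*4 = 3 + (-20 + 4*c + 4*N**2) = -17 + 4*c + 4*N**2)
(-128715 + B(j, -509)) + H(310, 372) = (-128715 + (-17 + 4*(-509) + 4*(-21)**2)) - 1*310 = (-128715 + (-17 - 2036 + 4*441)) - 310 = (-128715 + (-17 - 2036 + 1764)) - 310 = (-128715 - 289) - 310 = -129004 - 310 = -129314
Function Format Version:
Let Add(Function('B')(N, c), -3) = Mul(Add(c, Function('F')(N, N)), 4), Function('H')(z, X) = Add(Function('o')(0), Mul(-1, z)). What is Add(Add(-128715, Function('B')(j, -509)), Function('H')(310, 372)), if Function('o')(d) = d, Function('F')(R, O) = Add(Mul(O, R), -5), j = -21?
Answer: -129314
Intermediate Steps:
Function('F')(R, O) = Add(-5, Mul(O, R))
Function('H')(z, X) = Mul(-1, z) (Function('H')(z, X) = Add(0, Mul(-1, z)) = Mul(-1, z))
Function('B')(N, c) = Add(-17, Mul(4, c), Mul(4, Pow(N, 2))) (Function('B')(N, c) = Add(3, Mul(Add(c, Add(-5, Mul(N, N))), 4)) = Add(3, Mul(Add(c, Add(-5, Pow(N, 2))), 4)) = Add(3, Mul(Add(-5, c, Pow(N, 2)), 4)) = Add(3, Add(-20, Mul(4, c), Mul(4, Pow(N, 2)))) = Add(-17, Mul(4, c), Mul(4, Pow(N, 2))))
Add(Add(-128715, Function('B')(j, -509)), Function('H')(310, 372)) = Add(Add(-128715, Add(-17, Mul(4, -509), Mul(4, Pow(-21, 2)))), Mul(-1, 310)) = Add(Add(-128715, Add(-17, -2036, Mul(4, 441))), -310) = Add(Add(-128715, Add(-17, -2036, 1764)), -310) = Add(Add(-128715, -289), -310) = Add(-129004, -310) = -129314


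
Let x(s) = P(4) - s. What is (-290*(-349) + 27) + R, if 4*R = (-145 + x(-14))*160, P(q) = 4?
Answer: 96157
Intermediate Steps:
x(s) = 4 - s
R = -5080 (R = ((-145 + (4 - 1*(-14)))*160)/4 = ((-145 + (4 + 14))*160)/4 = ((-145 + 18)*160)/4 = (-127*160)/4 = (1/4)*(-20320) = -5080)
(-290*(-349) + 27) + R = (-290*(-349) + 27) - 5080 = (101210 + 27) - 5080 = 101237 - 5080 = 96157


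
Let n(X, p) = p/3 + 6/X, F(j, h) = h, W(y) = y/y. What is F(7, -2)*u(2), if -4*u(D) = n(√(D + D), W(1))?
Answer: 5/3 ≈ 1.6667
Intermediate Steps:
W(y) = 1
n(X, p) = 6/X + p/3 (n(X, p) = p*(⅓) + 6/X = p/3 + 6/X = 6/X + p/3)
u(D) = -1/12 - 3*√2/(4*√D) (u(D) = -(6/(√(D + D)) + (⅓)*1)/4 = -(6/(√(2*D)) + ⅓)/4 = -(6/((√2*√D)) + ⅓)/4 = -(6*(√2/(2*√D)) + ⅓)/4 = -(3*√2/√D + ⅓)/4 = -(⅓ + 3*√2/√D)/4 = -1/12 - 3*√2/(4*√D))
F(7, -2)*u(2) = -2*(-1/12 - 3*√2/(4*√2)) = -2*(-1/12 - 3*√2*√2/2/4) = -2*(-1/12 - ¾) = -2*(-⅚) = 5/3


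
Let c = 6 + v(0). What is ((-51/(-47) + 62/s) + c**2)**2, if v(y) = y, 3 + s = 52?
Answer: 7800599041/5303809 ≈ 1470.8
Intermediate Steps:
s = 49 (s = -3 + 52 = 49)
c = 6 (c = 6 + 0 = 6)
((-51/(-47) + 62/s) + c**2)**2 = ((-51/(-47) + 62/49) + 6**2)**2 = ((-51*(-1/47) + 62*(1/49)) + 36)**2 = ((51/47 + 62/49) + 36)**2 = (5413/2303 + 36)**2 = (88321/2303)**2 = 7800599041/5303809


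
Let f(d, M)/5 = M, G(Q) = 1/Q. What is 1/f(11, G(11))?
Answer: 11/5 ≈ 2.2000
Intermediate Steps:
f(d, M) = 5*M
1/f(11, G(11)) = 1/(5/11) = 11/5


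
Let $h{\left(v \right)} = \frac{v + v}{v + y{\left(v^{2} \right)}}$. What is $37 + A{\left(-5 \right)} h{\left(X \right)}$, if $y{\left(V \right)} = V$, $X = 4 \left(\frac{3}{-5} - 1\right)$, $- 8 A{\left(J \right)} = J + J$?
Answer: $\frac{1973}{54} \approx 36.537$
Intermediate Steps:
$A{\left(J \right)} = - \frac{J}{4}$ ($A{\left(J \right)} = - \frac{J + J}{8} = - \frac{2 J}{8} = - \frac{J}{4}$)
$X = - \frac{32}{5}$ ($X = 4 \left(3 \left(- \frac{1}{5}\right) - 1\right) = 4 \left(- \frac{3}{5} - 1\right) = 4 \left(- \frac{8}{5}\right) = - \frac{32}{5} \approx -6.4$)
$h{\left(v \right)} = \frac{2 v}{v + v^{2}}$ ($h{\left(v \right)} = \frac{v + v}{v + v^{2}} = \frac{2 v}{v + v^{2}}$)
$37 + A{\left(-5 \right)} h{\left(X \right)} = 37 + \left(- \frac{1}{4}\right) \left(-5\right) \frac{2}{1 - \frac{32}{5}} = 37 + \frac{5 \frac{2}{- \frac{27}{5}}}{4} = 37 + \frac{5 \cdot 2 \left(- \frac{5}{27}\right)}{4} = 37 + \frac{5}{4} \left(- \frac{10}{27}\right) = 37 - \frac{25}{54} = \frac{1973}{54}$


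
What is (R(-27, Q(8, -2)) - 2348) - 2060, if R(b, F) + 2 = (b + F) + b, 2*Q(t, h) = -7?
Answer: -8935/2 ≈ -4467.5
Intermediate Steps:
Q(t, h) = -7/2 (Q(t, h) = (1/2)*(-7) = -7/2)
R(b, F) = -2 + F + 2*b (R(b, F) = -2 + ((b + F) + b) = -2 + ((F + b) + b) = -2 + (F + 2*b) = -2 + F + 2*b)
(R(-27, Q(8, -2)) - 2348) - 2060 = ((-2 - 7/2 + 2*(-27)) - 2348) - 2060 = ((-2 - 7/2 - 54) - 2348) - 2060 = (-119/2 - 2348) - 2060 = -4815/2 - 2060 = -8935/2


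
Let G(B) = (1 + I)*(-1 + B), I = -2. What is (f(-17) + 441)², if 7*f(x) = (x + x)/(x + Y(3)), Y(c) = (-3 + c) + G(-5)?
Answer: 1155388081/5929 ≈ 1.9487e+5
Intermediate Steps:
G(B) = 1 - B (G(B) = (1 - 2)*(-1 + B) = -(-1 + B) = 1 - B)
Y(c) = 3 + c (Y(c) = (-3 + c) + (1 - 1*(-5)) = (-3 + c) + (1 + 5) = (-3 + c) + 6 = 3 + c)
f(x) = 2*x/(7*(6 + x)) (f(x) = ((x + x)/(x + (3 + 3)))/7 = ((2*x)/(x + 6))/7 = ((2*x)/(6 + x))/7 = (2*x/(6 + x))/7 = 2*x/(7*(6 + x)))
(f(-17) + 441)² = ((2/7)*(-17)/(6 - 17) + 441)² = ((2/7)*(-17)/(-11) + 441)² = ((2/7)*(-17)*(-1/11) + 441)² = (34/77 + 441)² = (33991/77)² = 1155388081/5929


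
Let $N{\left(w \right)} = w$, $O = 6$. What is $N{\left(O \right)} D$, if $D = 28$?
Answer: $168$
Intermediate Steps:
$N{\left(O \right)} D = 6 \cdot 28 = 168$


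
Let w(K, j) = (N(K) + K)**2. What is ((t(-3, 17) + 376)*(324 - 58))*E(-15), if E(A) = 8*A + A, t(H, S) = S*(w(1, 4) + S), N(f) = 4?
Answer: -39141900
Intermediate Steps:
w(K, j) = (4 + K)**2
t(H, S) = S*(25 + S) (t(H, S) = S*((4 + 1)**2 + S) = S*(5**2 + S) = S*(25 + S))
E(A) = 9*A
((t(-3, 17) + 376)*(324 - 58))*E(-15) = ((17*(25 + 17) + 376)*(324 - 58))*(9*(-15)) = ((17*42 + 376)*266)*(-135) = ((714 + 376)*266)*(-135) = (1090*266)*(-135) = 289940*(-135) = -39141900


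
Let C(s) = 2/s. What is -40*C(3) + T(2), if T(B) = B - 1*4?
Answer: -86/3 ≈ -28.667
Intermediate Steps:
T(B) = -4 + B (T(B) = B - 4 = -4 + B)
-40*C(3) + T(2) = -80/3 + (-4 + 2) = -80/3 - 2 = -86/3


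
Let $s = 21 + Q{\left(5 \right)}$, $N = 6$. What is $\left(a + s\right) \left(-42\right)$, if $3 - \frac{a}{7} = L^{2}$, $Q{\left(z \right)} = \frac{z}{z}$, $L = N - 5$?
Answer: $-1512$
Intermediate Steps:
$L = 1$ ($L = 6 - 5 = 1$)
$Q{\left(z \right)} = 1$
$a = 14$ ($a = 21 - 7 \cdot 1^{2} = 21 - 7 = 14$)
$s = 22$ ($s = 21 + 1 = 22$)
$\left(a + s\right) \left(-42\right) = \left(14 + 22\right) \left(-42\right) = 36 \left(-42\right) = -1512$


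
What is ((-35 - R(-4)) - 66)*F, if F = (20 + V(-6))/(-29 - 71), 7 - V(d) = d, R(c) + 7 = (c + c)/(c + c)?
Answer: 627/20 ≈ 31.350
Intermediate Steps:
R(c) = -6 (R(c) = -7 + (c + c)/(c + c) = -7 + (2*c)/((2*c)) = -7 + (2*c)*(1/(2*c)) = -7 + 1 = -6)
V(d) = 7 - d
F = -33/100 (F = (20 + (7 - 1*(-6)))/(-29 - 71) = (20 + (7 + 6))/(-100) = (20 + 13)*(-1/100) = 33*(-1/100) = -33/100 ≈ -0.33000)
((-35 - R(-4)) - 66)*F = ((-35 - 1*(-6)) - 66)*(-33/100) = ((-35 + 6) - 66)*(-33/100) = (-29 - 66)*(-33/100) = -95*(-33/100) = 627/20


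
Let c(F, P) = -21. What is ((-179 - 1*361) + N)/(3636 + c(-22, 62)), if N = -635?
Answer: -235/723 ≈ -0.32503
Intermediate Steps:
((-179 - 1*361) + N)/(3636 + c(-22, 62)) = ((-179 - 1*361) - 635)/(3636 - 21) = ((-179 - 361) - 635)/3615 = (-540 - 635)*(1/3615) = -1175*1/3615 = -235/723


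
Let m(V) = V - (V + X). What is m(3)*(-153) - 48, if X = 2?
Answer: 258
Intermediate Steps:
m(V) = -2 (m(V) = V - (V + 2) = V - (2 + V) = V + (-2 - V) = -2)
m(3)*(-153) - 48 = -2*(-153) - 48 = 306 - 48 = 258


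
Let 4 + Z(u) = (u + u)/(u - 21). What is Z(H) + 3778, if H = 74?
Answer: 200170/53 ≈ 3776.8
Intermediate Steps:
Z(u) = -4 + 2*u/(-21 + u) (Z(u) = -4 + (u + u)/(u - 21) = -4 + (2*u)/(-21 + u) = -4 + 2*u/(-21 + u))
Z(H) + 3778 = 2*(42 - 1*74)/(-21 + 74) + 3778 = 2*(42 - 74)/53 + 3778 = 2*(1/53)*(-32) + 3778 = -64/53 + 3778 = 200170/53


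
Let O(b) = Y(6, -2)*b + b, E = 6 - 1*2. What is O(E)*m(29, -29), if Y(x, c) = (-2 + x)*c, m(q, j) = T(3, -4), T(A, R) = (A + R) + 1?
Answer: 0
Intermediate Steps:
T(A, R) = 1 + A + R
m(q, j) = 0 (m(q, j) = 1 + 3 - 4 = 0)
E = 4 (E = 6 - 2 = 4)
Y(x, c) = c*(-2 + x)
O(b) = -7*b (O(b) = (-2*(-2 + 6))*b + b = (-2*4)*b + b = -8*b + b = -7*b)
O(E)*m(29, -29) = -7*4*0 = -28*0 = 0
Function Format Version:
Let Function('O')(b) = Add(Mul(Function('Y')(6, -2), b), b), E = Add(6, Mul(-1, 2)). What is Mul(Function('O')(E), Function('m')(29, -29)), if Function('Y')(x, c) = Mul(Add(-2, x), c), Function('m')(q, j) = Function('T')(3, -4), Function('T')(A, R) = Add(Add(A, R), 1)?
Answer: 0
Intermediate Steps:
Function('T')(A, R) = Add(1, A, R)
Function('m')(q, j) = 0 (Function('m')(q, j) = Add(1, 3, -4) = 0)
E = 4 (E = Add(6, -2) = 4)
Function('Y')(x, c) = Mul(c, Add(-2, x))
Function('O')(b) = Mul(-7, b) (Function('O')(b) = Add(Mul(Mul(-2, Add(-2, 6)), b), b) = Add(Mul(Mul(-2, 4), b), b) = Add(Mul(-8, b), b) = Mul(-7, b))
Mul(Function('O')(E), Function('m')(29, -29)) = Mul(Mul(-7, 4), 0) = Mul(-28, 0) = 0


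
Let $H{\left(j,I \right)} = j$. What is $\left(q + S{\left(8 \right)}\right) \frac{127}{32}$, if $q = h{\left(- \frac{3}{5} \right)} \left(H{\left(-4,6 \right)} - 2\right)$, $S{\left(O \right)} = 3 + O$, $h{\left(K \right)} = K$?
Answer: $\frac{9271}{160} \approx 57.944$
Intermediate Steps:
$q = \frac{18}{5}$ ($q = - \frac{3}{5} \left(-4 - 2\right) = \left(-3\right) \frac{1}{5} \left(-6\right) = \left(- \frac{3}{5}\right) \left(-6\right) = \frac{18}{5} \approx 3.6$)
$\left(q + S{\left(8 \right)}\right) \frac{127}{32} = \left(\frac{18}{5} + \left(3 + 8\right)\right) \frac{127}{32} = \left(\frac{18}{5} + 11\right) 127 \cdot \frac{1}{32} = \frac{73}{5} \cdot \frac{127}{32} = \frac{9271}{160}$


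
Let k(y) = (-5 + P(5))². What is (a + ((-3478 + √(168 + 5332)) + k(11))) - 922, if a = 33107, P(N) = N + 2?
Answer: 28711 + 10*√55 ≈ 28785.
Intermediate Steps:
P(N) = 2 + N
k(y) = 4 (k(y) = (-5 + (2 + 5))² = (-5 + 7)² = 2² = 4)
(a + ((-3478 + √(168 + 5332)) + k(11))) - 922 = (33107 + ((-3478 + √(168 + 5332)) + 4)) - 922 = (33107 + ((-3478 + √5500) + 4)) - 922 = (33107 + ((-3478 + 10*√55) + 4)) - 922 = (33107 + (-3474 + 10*√55)) - 922 = (29633 + 10*√55) - 922 = 28711 + 10*√55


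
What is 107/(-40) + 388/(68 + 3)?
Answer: 7923/2840 ≈ 2.7898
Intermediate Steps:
107/(-40) + 388/(68 + 3) = 107*(-1/40) + 388/71 = -107/40 + 388*(1/71) = -107/40 + 388/71 = 7923/2840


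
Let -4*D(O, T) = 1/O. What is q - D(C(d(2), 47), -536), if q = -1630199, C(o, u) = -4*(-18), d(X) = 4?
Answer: -469497311/288 ≈ -1.6302e+6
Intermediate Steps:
C(o, u) = 72
D(O, T) = -1/(4*O)
q - D(C(d(2), 47), -536) = -1630199 - (-1)/(4*72) = -1630199 - 1*(-1/288) = -1630199 + 1/288 = -469497311/288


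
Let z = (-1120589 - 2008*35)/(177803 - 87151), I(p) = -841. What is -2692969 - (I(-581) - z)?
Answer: -244047978325/90652 ≈ -2.6921e+6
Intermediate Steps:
z = -1190869/90652 (z = (-1120589 - 70280)/90652 = -1190869*1/90652 = -1190869/90652 ≈ -13.137)
-2692969 - (I(-581) - z) = -2692969 - (-841 - 1*(-1190869/90652)) = -2692969 - (-841 + 1190869/90652) = -2692969 - 1*(-75047463/90652) = -2692969 + 75047463/90652 = -244047978325/90652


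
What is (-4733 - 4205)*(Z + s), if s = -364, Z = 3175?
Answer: -25124718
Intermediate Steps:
(-4733 - 4205)*(Z + s) = (-4733 - 4205)*(3175 - 364) = -8938*2811 = -25124718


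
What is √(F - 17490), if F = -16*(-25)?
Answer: I*√17090 ≈ 130.73*I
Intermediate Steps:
F = 400
√(F - 17490) = √(400 - 17490) = √(-17090) = I*√17090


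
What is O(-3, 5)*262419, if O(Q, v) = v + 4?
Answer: 2361771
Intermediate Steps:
O(Q, v) = 4 + v
O(-3, 5)*262419 = (4 + 5)*262419 = 9*262419 = 2361771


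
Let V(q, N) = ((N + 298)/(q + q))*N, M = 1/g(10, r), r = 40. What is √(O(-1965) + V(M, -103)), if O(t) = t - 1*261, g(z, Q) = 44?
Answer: 24*I*√771 ≈ 666.41*I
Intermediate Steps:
M = 1/44 ≈ 0.022727
V(q, N) = N*(298 + N)/(2*q) (V(q, N) = ((298 + N)/((2*q)))*N = ((298 + N)*(1/(2*q)))*N = ((298 + N)/(2*q))*N = N*(298 + N)/(2*q))
O(t) = -261 + t (O(t) = t - 261 = -261 + t)
√(O(-1965) + V(M, -103)) = √((-261 - 1965) + (½)*(-103)*(298 - 103)/(1/44)) = √(-2226 + (½)*(-103)*44*195) = √(-2226 - 441870) = √(-444096) = 24*I*√771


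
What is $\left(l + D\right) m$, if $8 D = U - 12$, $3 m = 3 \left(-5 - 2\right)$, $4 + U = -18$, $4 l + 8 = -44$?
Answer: $\frac{483}{4} \approx 120.75$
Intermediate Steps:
$l = -13$ ($l = -2 + \frac{1}{4} \left(-44\right) = -2 - 11 = -13$)
$U = -22$ ($U = -4 - 18 = -22$)
$m = -7$ ($m = \frac{3 \left(-5 - 2\right)}{3} = \frac{3 \left(-7\right)}{3} = \frac{1}{3} \left(-21\right) = -7$)
$D = - \frac{17}{4}$ ($D = \frac{-22 - 12}{8} = \frac{1}{8} \left(-34\right) = - \frac{17}{4} \approx -4.25$)
$\left(l + D\right) m = \left(-13 - \frac{17}{4}\right) \left(-7\right) = \left(- \frac{69}{4}\right) \left(-7\right) = \frac{483}{4}$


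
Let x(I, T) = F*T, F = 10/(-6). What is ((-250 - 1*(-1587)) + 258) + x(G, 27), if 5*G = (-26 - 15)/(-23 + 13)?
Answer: 1550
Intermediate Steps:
F = -5/3 (F = 10*(-⅙) = -5/3 ≈ -1.6667)
G = 41/50 (G = ((-26 - 15)/(-23 + 13))/5 = (-41/(-10))/5 = (-41*(-⅒))/5 = (⅕)*(41/10) = 41/50 ≈ 0.82000)
x(I, T) = -5*T/3
((-250 - 1*(-1587)) + 258) + x(G, 27) = ((-250 - 1*(-1587)) + 258) - 5/3*27 = ((-250 + 1587) + 258) - 45 = (1337 + 258) - 45 = 1595 - 45 = 1550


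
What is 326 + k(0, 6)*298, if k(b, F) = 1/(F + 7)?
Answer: 4536/13 ≈ 348.92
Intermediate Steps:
k(b, F) = 1/(7 + F)
326 + k(0, 6)*298 = 326 + 298/(7 + 6) = 326 + 298/13 = 4536/13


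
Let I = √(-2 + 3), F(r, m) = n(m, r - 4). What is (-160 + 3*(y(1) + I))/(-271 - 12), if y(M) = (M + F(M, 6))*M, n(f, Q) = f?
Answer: 136/283 ≈ 0.48057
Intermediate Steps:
F(r, m) = m
I = 1 (I = √1 = 1)
y(M) = M*(6 + M) (y(M) = (M + 6)*M = (6 + M)*M = M*(6 + M))
(-160 + 3*(y(1) + I))/(-271 - 12) = (-160 + 3*(1*(6 + 1) + 1))/(-271 - 12) = (-160 + 3*(1*7 + 1))/(-283) = (-160 + 3*(7 + 1))*(-1/283) = (-160 + 3*8)*(-1/283) = (-160 + 24)*(-1/283) = -136*(-1/283) = 136/283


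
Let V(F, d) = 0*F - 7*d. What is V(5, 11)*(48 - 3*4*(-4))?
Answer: -7392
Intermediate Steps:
V(F, d) = -7*d (V(F, d) = 0 - 7*d = -7*d)
V(5, 11)*(48 - 3*4*(-4)) = (-7*11)*(48 - 3*4*(-4)) = -77*(48 - 12*(-4)) = -77*(48 + 48) = -77*96 = -7392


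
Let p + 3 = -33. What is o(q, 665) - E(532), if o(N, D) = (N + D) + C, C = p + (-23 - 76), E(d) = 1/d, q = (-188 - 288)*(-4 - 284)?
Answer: 73212775/532 ≈ 1.3762e+5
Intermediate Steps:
p = -36 (p = -3 - 33 = -36)
q = 137088 (q = -476*(-288) = 137088)
C = -135 (C = -36 + (-23 - 76) = -36 - 99 = -135)
o(N, D) = -135 + D + N (o(N, D) = (N + D) - 135 = (D + N) - 135 = -135 + D + N)
o(q, 665) - E(532) = (-135 + 665 + 137088) - 1/532 = 137618 - 1*1/532 = 137618 - 1/532 = 73212775/532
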